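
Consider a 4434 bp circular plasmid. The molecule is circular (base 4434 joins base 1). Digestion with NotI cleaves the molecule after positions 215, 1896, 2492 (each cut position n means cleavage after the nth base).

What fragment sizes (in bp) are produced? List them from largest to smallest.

2157, 1681, 596 bp

Circular molecule, 3 cuts → 3 fragments:
  1896 − 215 = 1681 bp
  2492 − 1896 = 596 bp
  wrap: 4434 − 2492 + 215 = 2157 bp
Sorted largest to smallest: 2157, 1681, 596 bp.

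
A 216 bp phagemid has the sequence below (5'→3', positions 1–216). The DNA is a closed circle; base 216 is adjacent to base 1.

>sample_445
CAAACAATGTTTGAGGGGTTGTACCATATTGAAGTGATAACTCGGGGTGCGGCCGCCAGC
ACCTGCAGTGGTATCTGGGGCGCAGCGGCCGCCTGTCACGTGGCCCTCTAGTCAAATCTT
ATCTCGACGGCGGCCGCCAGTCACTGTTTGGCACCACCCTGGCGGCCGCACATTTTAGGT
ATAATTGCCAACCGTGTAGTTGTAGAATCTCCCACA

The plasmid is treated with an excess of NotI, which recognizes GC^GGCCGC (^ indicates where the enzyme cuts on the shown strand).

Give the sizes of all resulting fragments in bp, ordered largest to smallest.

103, 45, 36, 32 bp

NotI sites (GCGGCCGC) start at positions 49, 85, 130, 162.
NotI cuts after base 2 of each site, so after positions 50, 86, 131, 163.
Circular molecule, 4 cuts → 4 fragments:
  51–86 → 36 bp
  87–131 → 45 bp
  132–163 → 32 bp
  164–216 then 1–50 → 53 + 50 = 103 bp
Sorted largest to smallest: 103, 45, 36, 32 bp.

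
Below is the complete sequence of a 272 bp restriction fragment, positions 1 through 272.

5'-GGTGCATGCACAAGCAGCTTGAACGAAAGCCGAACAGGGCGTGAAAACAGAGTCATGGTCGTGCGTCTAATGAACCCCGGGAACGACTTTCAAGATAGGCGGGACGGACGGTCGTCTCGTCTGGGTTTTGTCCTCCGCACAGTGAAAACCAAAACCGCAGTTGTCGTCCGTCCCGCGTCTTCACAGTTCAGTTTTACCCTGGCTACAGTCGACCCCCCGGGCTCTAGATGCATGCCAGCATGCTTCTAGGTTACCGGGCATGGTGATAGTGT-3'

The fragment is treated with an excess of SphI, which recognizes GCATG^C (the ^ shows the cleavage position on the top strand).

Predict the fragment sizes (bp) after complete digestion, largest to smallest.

226, 30, 8, 8 bp

SphI sites (GCATGC) start at positions 4, 230, 238.
SphI cuts after base 5 of each site (before the last base), so after positions 8, 234, 242.
Linear molecule, 3 cuts → 4 fragments:
  1–8 → 8 bp
  9–234 → 226 bp
  235–242 → 8 bp
  243–272 → 30 bp
Sorted largest to smallest: 226, 30, 8, 8 bp.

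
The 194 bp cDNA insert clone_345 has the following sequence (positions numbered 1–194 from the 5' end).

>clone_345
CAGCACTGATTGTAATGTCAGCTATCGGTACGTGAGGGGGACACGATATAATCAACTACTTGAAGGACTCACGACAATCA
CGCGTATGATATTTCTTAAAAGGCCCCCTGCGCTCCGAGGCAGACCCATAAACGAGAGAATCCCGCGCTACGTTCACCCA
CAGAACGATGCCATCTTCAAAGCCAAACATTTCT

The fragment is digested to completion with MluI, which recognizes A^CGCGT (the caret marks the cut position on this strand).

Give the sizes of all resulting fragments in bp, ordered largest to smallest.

114, 80 bp

The MluI site (ACGCGT) starts at position 80.
MluI cuts after the first base of each site, so after position 80.
Linear molecule, 1 cut → 2 fragments:
  1–80 → 80 bp
  81–194 → 114 bp
Sorted largest to smallest: 114, 80 bp.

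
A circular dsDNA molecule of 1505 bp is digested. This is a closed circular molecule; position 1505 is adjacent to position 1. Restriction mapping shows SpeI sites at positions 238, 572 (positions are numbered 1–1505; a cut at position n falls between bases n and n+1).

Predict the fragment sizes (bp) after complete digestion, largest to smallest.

Circular molecule, 2 cuts → 2 fragments:
  572 − 238 = 334 bp
  wrap: 1505 − 572 + 238 = 1171 bp
Sorted largest to smallest: 1171, 334 bp.

1171, 334 bp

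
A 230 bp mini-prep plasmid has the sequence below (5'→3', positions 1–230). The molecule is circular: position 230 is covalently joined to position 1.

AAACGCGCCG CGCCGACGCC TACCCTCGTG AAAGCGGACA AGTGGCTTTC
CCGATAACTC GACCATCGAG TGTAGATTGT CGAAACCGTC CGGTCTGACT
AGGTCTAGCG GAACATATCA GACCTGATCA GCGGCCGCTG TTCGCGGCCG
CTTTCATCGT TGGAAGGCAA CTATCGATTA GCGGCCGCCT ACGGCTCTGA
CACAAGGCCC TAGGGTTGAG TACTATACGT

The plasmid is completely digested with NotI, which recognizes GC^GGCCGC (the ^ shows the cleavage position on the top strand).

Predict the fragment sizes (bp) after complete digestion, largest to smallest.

180, 37, 13 bp

NotI sites (GCGGCCGC) start at positions 131, 144, 181.
NotI cuts after base 2 of each site, so after positions 132, 145, 182.
Circular molecule, 3 cuts → 3 fragments:
  133–145 → 13 bp
  146–182 → 37 bp
  183–230 then 1–132 → 48 + 132 = 180 bp
Sorted largest to smallest: 180, 37, 13 bp.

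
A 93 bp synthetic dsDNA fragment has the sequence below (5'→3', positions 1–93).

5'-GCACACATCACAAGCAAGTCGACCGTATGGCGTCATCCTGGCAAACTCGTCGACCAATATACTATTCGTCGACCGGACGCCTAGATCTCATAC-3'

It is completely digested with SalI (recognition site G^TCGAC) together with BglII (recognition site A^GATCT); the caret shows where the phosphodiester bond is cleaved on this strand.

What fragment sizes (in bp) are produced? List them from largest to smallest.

31, 19, 18, 15, 10 bp

SalI sites (GTCGAC) start at positions 18, 49, 68.
SalI cuts after the first base of each site, so after positions 18, 49, 68.
The BglII site (AGATCT) starts at position 83.
BglII cuts after the first base of each site, so after position 83.
Combined cut positions: 18, 49, 68, 83.
Linear molecule, 4 cuts → 5 fragments:
  1–18 → 18 bp
  19–49 → 31 bp
  50–68 → 19 bp
  69–83 → 15 bp
  84–93 → 10 bp
Sorted largest to smallest: 31, 19, 18, 15, 10 bp.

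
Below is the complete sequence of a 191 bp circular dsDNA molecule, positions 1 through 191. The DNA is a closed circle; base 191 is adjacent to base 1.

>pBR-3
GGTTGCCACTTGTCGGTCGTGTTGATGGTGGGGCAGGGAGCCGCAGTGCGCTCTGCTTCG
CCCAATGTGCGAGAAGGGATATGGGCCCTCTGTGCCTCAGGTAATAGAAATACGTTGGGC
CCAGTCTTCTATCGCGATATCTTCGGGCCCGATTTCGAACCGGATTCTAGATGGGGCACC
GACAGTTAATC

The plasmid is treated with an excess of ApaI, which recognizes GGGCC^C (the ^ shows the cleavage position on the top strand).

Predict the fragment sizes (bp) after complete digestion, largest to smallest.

ApaI sites (GGGCCC) start at positions 83, 117, 145.
ApaI cuts after base 5 of each site (before the last base), so after positions 87, 121, 149.
Circular molecule, 3 cuts → 3 fragments:
  88–121 → 34 bp
  122–149 → 28 bp
  150–191 then 1–87 → 42 + 87 = 129 bp
Sorted largest to smallest: 129, 34, 28 bp.

129, 34, 28 bp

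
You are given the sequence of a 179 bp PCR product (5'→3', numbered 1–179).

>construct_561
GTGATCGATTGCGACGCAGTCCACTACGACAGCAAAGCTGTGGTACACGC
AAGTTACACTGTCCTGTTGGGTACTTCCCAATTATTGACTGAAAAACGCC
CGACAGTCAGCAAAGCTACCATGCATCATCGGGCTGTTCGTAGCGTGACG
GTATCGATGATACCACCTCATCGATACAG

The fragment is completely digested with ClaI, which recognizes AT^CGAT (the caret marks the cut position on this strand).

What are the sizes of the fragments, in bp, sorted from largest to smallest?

149, 17, 8, 5 bp

ClaI sites (ATCGAT) start at positions 4, 153, 170.
ClaI cuts after base 2 of each site, so after positions 5, 154, 171.
Linear molecule, 3 cuts → 4 fragments:
  1–5 → 5 bp
  6–154 → 149 bp
  155–171 → 17 bp
  172–179 → 8 bp
Sorted largest to smallest: 149, 17, 8, 5 bp.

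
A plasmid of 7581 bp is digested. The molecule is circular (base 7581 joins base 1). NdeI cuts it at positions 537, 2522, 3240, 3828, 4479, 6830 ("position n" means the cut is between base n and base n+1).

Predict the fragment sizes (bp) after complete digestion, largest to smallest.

Circular molecule, 6 cuts → 6 fragments:
  2522 − 537 = 1985 bp
  3240 − 2522 = 718 bp
  3828 − 3240 = 588 bp
  4479 − 3828 = 651 bp
  6830 − 4479 = 2351 bp
  wrap: 7581 − 6830 + 537 = 1288 bp
Sorted largest to smallest: 2351, 1985, 1288, 718, 651, 588 bp.

2351, 1985, 1288, 718, 651, 588 bp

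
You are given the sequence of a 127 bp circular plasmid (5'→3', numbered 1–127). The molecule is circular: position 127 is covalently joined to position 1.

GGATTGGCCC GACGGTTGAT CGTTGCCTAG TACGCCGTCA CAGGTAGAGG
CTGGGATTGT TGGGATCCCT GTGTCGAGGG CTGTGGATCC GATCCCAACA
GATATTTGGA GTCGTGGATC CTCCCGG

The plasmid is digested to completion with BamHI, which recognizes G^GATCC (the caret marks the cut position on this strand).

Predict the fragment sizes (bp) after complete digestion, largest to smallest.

BamHI sites (GGATCC) start at positions 63, 85, 116.
BamHI cuts after the first base of each site, so after positions 63, 85, 116.
Circular molecule, 3 cuts → 3 fragments:
  64–85 → 22 bp
  86–116 → 31 bp
  117–127 then 1–63 → 11 + 63 = 74 bp
Sorted largest to smallest: 74, 31, 22 bp.

74, 31, 22 bp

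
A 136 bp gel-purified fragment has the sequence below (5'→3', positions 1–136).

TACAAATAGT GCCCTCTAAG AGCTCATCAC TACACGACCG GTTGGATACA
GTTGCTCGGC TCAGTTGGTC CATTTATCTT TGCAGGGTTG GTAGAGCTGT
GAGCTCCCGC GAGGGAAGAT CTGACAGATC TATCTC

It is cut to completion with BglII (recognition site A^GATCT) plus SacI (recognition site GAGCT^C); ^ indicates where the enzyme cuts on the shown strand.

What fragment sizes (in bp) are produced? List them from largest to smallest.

81, 24, 12, 10, 9 bp

BglII sites (AGATCT) start at positions 117, 126.
BglII cuts after the first base of each site, so after positions 117, 126.
SacI sites (GAGCTC) start at positions 20, 101.
SacI cuts after base 5 of each site (before the last base), so after positions 24, 105.
Combined cut positions: 24, 105, 117, 126.
Linear molecule, 4 cuts → 5 fragments:
  1–24 → 24 bp
  25–105 → 81 bp
  106–117 → 12 bp
  118–126 → 9 bp
  127–136 → 10 bp
Sorted largest to smallest: 81, 24, 12, 10, 9 bp.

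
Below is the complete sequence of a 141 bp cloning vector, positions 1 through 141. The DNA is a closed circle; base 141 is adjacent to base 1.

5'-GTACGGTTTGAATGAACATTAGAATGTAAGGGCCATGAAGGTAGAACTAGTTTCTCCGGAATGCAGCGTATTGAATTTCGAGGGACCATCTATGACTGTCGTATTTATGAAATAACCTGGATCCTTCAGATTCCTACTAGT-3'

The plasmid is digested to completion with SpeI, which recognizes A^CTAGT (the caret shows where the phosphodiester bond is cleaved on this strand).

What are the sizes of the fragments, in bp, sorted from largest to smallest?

90, 51 bp

SpeI sites (ACTAGT) start at positions 46, 136.
SpeI cuts after the first base of each site, so after positions 46, 136.
Circular molecule, 2 cuts → 2 fragments:
  47–136 → 90 bp
  137–141 then 1–46 → 5 + 46 = 51 bp
Sorted largest to smallest: 90, 51 bp.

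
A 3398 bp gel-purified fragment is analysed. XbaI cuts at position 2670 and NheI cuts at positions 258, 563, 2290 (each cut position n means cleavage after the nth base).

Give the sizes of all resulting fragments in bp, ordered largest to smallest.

Combined cut positions (sorted): 258, 563, 2290, 2670.
Linear molecule, 4 cuts → 5 fragments:
  258 − 0 = 258 bp
  563 − 258 = 305 bp
  2290 − 563 = 1727 bp
  2670 − 2290 = 380 bp
  3398 − 2670 = 728 bp
Sorted largest to smallest: 1727, 728, 380, 305, 258 bp.

1727, 728, 380, 305, 258 bp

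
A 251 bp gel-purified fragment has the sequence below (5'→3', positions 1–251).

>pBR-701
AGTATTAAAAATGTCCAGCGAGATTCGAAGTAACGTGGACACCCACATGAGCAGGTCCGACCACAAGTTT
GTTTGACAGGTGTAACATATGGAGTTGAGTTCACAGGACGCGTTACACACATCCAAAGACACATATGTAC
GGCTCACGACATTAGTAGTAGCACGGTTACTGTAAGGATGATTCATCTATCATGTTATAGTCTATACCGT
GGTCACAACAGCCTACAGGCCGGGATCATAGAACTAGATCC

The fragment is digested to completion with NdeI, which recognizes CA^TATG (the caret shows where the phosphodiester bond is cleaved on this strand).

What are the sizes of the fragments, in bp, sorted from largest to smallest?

118, 87, 46 bp

NdeI sites (CATATG) start at positions 86, 132.
NdeI cuts after base 2 of each site, so after positions 87, 133.
Linear molecule, 2 cuts → 3 fragments:
  1–87 → 87 bp
  88–133 → 46 bp
  134–251 → 118 bp
Sorted largest to smallest: 118, 87, 46 bp.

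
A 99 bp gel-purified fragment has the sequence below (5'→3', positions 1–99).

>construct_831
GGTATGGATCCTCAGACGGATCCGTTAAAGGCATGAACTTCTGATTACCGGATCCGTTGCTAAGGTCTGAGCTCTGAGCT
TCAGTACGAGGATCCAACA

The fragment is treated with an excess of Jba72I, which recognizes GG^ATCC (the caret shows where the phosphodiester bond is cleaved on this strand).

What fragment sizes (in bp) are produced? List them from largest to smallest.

40, 32, 12, 8, 7 bp

Jba72I sites (GGATCC) start at positions 6, 18, 50, 90.
Jba72I cuts after base 2 of each site, so after positions 7, 19, 51, 91.
Linear molecule, 4 cuts → 5 fragments:
  1–7 → 7 bp
  8–19 → 12 bp
  20–51 → 32 bp
  52–91 → 40 bp
  92–99 → 8 bp
Sorted largest to smallest: 40, 32, 12, 8, 7 bp.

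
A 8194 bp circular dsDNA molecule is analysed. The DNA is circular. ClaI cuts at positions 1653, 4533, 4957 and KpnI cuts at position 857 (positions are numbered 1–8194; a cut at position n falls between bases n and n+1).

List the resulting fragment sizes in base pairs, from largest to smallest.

4094, 2880, 796, 424 bp

Combined cut positions (sorted): 857, 1653, 4533, 4957.
Circular molecule, 4 cuts → 4 fragments:
  1653 − 857 = 796 bp
  4533 − 1653 = 2880 bp
  4957 − 4533 = 424 bp
  wrap: 8194 − 4957 + 857 = 4094 bp
Sorted largest to smallest: 4094, 2880, 796, 424 bp.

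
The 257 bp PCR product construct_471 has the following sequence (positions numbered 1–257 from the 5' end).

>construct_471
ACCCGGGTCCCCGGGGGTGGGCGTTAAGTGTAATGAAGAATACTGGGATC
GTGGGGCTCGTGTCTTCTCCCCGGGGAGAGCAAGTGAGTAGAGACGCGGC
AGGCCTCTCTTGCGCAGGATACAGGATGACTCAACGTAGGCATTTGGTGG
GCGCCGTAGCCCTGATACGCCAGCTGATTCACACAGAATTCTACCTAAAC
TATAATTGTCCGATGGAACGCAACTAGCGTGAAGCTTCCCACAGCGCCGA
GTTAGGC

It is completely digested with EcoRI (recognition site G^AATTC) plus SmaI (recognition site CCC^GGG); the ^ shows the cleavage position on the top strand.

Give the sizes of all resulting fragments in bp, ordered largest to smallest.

114, 71, 60, 8, 4 bp

The EcoRI site (GAATTC) starts at position 186.
EcoRI cuts after the first base of each site, so after position 186.
SmaI sites (CCCGGG) start at positions 2, 10, 70.
SmaI cuts after base 3 of each site, so after positions 4, 12, 72.
Combined cut positions: 4, 12, 72, 186.
Linear molecule, 4 cuts → 5 fragments:
  1–4 → 4 bp
  5–12 → 8 bp
  13–72 → 60 bp
  73–186 → 114 bp
  187–257 → 71 bp
Sorted largest to smallest: 114, 71, 60, 8, 4 bp.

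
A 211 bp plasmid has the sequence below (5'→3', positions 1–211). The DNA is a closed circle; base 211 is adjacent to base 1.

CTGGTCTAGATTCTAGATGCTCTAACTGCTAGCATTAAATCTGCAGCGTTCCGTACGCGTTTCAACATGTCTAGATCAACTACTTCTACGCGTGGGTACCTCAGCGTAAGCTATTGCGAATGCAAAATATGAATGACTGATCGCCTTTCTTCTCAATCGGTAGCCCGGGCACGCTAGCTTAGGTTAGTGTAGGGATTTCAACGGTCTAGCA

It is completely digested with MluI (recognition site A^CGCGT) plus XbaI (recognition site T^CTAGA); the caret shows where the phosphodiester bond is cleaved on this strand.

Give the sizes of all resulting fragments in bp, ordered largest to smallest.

MluI sites (ACGCGT) start at positions 55, 88.
MluI cuts after the first base of each site, so after positions 55, 88.
XbaI sites (TCTAGA) start at positions 5, 12, 70.
XbaI cuts after the first base of each site, so after positions 5, 12, 70.
Combined cut positions: 5, 12, 55, 70, 88.
Circular molecule, 5 cuts → 5 fragments:
  6–12 → 7 bp
  13–55 → 43 bp
  56–70 → 15 bp
  71–88 → 18 bp
  89–211 then 1–5 → 123 + 5 = 128 bp
Sorted largest to smallest: 128, 43, 18, 15, 7 bp.

128, 43, 18, 15, 7 bp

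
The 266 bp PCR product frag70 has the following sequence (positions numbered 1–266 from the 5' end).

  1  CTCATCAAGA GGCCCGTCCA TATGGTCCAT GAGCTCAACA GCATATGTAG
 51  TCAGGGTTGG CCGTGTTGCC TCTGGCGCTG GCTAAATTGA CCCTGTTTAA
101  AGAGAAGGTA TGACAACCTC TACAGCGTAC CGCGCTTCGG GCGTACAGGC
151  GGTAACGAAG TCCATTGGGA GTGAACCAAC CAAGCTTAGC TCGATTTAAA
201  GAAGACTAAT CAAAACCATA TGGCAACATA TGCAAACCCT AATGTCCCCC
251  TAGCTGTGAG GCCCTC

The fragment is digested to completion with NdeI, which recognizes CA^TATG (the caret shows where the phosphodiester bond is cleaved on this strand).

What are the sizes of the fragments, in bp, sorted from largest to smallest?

175, 38, 23, 20, 10 bp

NdeI sites (CATATG) start at positions 19, 42, 217, 227.
NdeI cuts after base 2 of each site, so after positions 20, 43, 218, 228.
Linear molecule, 4 cuts → 5 fragments:
  1–20 → 20 bp
  21–43 → 23 bp
  44–218 → 175 bp
  219–228 → 10 bp
  229–266 → 38 bp
Sorted largest to smallest: 175, 38, 23, 20, 10 bp.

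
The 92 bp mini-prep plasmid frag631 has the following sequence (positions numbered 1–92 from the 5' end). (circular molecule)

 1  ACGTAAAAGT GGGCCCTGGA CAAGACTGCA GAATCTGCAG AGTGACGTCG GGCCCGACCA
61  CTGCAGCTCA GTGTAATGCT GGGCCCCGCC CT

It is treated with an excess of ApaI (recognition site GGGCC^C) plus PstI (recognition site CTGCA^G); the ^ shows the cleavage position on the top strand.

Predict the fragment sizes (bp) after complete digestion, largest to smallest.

ApaI sites (GGGCCC) start at positions 11, 50, 81.
ApaI cuts after base 5 of each site (before the last base), so after positions 15, 54, 85.
PstI sites (CTGCAG) start at positions 26, 35, 61.
PstI cuts after base 5 of each site (before the last base), so after positions 30, 39, 65.
Combined cut positions: 15, 30, 39, 54, 65, 85.
Circular molecule, 6 cuts → 6 fragments:
  16–30 → 15 bp
  31–39 → 9 bp
  40–54 → 15 bp
  55–65 → 11 bp
  66–85 → 20 bp
  86–92 then 1–15 → 7 + 15 = 22 bp
Sorted largest to smallest: 22, 20, 15, 15, 11, 9 bp.

22, 20, 15, 15, 11, 9 bp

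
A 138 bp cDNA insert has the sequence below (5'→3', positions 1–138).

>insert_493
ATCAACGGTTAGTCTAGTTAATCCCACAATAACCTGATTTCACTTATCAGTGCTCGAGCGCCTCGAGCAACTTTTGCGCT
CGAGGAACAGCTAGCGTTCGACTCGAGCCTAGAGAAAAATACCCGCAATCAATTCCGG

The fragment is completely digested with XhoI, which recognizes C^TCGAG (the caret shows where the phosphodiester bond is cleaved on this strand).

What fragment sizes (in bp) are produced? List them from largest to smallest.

XhoI sites (CTCGAG) start at positions 53, 62, 79, 102.
XhoI cuts after the first base of each site, so after positions 53, 62, 79, 102.
Linear molecule, 4 cuts → 5 fragments:
  1–53 → 53 bp
  54–62 → 9 bp
  63–79 → 17 bp
  80–102 → 23 bp
  103–138 → 36 bp
Sorted largest to smallest: 53, 36, 23, 17, 9 bp.

53, 36, 23, 17, 9 bp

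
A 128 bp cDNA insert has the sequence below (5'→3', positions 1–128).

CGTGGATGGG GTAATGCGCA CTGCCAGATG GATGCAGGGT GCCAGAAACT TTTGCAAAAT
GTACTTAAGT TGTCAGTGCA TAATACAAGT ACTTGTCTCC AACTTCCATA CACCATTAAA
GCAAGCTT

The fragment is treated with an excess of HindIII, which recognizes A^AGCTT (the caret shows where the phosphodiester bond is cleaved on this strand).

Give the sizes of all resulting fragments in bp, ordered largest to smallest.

123, 5 bp

The HindIII site (AAGCTT) starts at position 123.
HindIII cuts after the first base of each site, so after position 123.
Linear molecule, 1 cut → 2 fragments:
  1–123 → 123 bp
  124–128 → 5 bp
Sorted largest to smallest: 123, 5 bp.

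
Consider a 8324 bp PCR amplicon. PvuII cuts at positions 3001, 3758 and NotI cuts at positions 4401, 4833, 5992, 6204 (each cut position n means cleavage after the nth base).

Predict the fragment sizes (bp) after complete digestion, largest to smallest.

Combined cut positions (sorted): 3001, 3758, 4401, 4833, 5992, 6204.
Linear molecule, 6 cuts → 7 fragments:
  3001 − 0 = 3001 bp
  3758 − 3001 = 757 bp
  4401 − 3758 = 643 bp
  4833 − 4401 = 432 bp
  5992 − 4833 = 1159 bp
  6204 − 5992 = 212 bp
  8324 − 6204 = 2120 bp
Sorted largest to smallest: 3001, 2120, 1159, 757, 643, 432, 212 bp.

3001, 2120, 1159, 757, 643, 432, 212 bp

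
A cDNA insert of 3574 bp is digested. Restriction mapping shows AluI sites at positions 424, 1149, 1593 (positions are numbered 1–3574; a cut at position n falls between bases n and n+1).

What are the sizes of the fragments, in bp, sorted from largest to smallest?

1981, 725, 444, 424 bp

Linear molecule, 3 cuts → 4 fragments:
  424 − 0 = 424 bp
  1149 − 424 = 725 bp
  1593 − 1149 = 444 bp
  3574 − 1593 = 1981 bp
Sorted largest to smallest: 1981, 725, 444, 424 bp.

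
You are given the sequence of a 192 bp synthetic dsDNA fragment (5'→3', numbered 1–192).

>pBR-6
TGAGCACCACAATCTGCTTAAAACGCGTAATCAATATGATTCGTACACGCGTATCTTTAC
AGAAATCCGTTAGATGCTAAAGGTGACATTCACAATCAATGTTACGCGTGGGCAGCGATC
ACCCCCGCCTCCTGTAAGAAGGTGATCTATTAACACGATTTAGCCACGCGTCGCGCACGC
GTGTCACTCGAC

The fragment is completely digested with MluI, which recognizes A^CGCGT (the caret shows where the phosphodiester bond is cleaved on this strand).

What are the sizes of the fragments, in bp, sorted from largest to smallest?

MluI sites (ACGCGT) start at positions 23, 47, 104, 166, 177.
MluI cuts after the first base of each site, so after positions 23, 47, 104, 166, 177.
Linear molecule, 5 cuts → 6 fragments:
  1–23 → 23 bp
  24–47 → 24 bp
  48–104 → 57 bp
  105–166 → 62 bp
  167–177 → 11 bp
  178–192 → 15 bp
Sorted largest to smallest: 62, 57, 24, 23, 15, 11 bp.

62, 57, 24, 23, 15, 11 bp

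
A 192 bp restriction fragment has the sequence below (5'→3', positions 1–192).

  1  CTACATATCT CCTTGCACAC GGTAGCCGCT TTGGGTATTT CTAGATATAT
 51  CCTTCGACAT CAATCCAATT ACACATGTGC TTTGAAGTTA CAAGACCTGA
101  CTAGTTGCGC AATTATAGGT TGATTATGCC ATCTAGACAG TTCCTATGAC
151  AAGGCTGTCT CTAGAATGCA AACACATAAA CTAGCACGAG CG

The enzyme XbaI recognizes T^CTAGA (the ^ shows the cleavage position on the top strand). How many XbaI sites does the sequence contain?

3

TCTAGA occurs starting at positions 40, 132, 160.
XbaI cuts at 3 sites.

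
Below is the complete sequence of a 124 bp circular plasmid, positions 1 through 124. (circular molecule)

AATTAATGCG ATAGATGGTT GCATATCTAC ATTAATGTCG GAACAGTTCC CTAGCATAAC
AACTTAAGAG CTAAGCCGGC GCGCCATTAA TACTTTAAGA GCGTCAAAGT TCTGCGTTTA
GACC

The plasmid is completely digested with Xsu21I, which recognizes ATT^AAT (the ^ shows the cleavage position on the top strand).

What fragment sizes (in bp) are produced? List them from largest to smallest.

55, 40, 29 bp

Xsu21I sites (ATTAAT) start at positions 2, 31, 86.
Xsu21I cuts after base 3 of each site, so after positions 4, 33, 88.
Circular molecule, 3 cuts → 3 fragments:
  5–33 → 29 bp
  34–88 → 55 bp
  89–124 then 1–4 → 36 + 4 = 40 bp
Sorted largest to smallest: 55, 40, 29 bp.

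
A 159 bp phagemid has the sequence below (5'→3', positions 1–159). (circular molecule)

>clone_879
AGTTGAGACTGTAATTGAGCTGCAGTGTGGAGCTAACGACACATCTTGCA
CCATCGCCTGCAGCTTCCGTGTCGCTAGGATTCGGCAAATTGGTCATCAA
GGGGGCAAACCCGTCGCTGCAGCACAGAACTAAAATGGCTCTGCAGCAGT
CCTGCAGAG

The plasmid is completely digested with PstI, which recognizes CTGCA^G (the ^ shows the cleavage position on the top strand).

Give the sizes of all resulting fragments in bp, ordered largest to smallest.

59, 38, 27, 24, 11 bp

PstI sites (CTGCAG) start at positions 20, 58, 117, 141, 152.
PstI cuts after base 5 of each site (before the last base), so after positions 24, 62, 121, 145, 156.
Circular molecule, 5 cuts → 5 fragments:
  25–62 → 38 bp
  63–121 → 59 bp
  122–145 → 24 bp
  146–156 → 11 bp
  157–159 then 1–24 → 3 + 24 = 27 bp
Sorted largest to smallest: 59, 38, 27, 24, 11 bp.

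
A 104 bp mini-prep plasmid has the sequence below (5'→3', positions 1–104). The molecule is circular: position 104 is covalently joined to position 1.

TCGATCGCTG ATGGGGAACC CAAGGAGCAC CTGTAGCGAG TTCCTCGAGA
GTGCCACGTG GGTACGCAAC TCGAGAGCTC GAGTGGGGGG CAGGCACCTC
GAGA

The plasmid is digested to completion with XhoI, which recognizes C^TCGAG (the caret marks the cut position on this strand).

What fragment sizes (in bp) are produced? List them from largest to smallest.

XhoI sites (CTCGAG) start at positions 44, 70, 78, 98.
XhoI cuts after the first base of each site, so after positions 44, 70, 78, 98.
Circular molecule, 4 cuts → 4 fragments:
  45–70 → 26 bp
  71–78 → 8 bp
  79–98 → 20 bp
  99–104 then 1–44 → 6 + 44 = 50 bp
Sorted largest to smallest: 50, 26, 20, 8 bp.

50, 26, 20, 8 bp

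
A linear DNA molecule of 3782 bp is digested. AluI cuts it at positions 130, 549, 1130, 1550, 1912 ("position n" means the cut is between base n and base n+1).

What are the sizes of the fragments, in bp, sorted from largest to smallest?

Linear molecule, 5 cuts → 6 fragments:
  130 − 0 = 130 bp
  549 − 130 = 419 bp
  1130 − 549 = 581 bp
  1550 − 1130 = 420 bp
  1912 − 1550 = 362 bp
  3782 − 1912 = 1870 bp
Sorted largest to smallest: 1870, 581, 420, 419, 362, 130 bp.

1870, 581, 420, 419, 362, 130 bp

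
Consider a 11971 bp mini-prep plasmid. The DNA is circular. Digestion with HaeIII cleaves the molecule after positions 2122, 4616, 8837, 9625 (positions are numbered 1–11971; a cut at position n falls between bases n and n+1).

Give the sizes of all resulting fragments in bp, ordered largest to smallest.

4468, 4221, 2494, 788 bp

Circular molecule, 4 cuts → 4 fragments:
  4616 − 2122 = 2494 bp
  8837 − 4616 = 4221 bp
  9625 − 8837 = 788 bp
  wrap: 11971 − 9625 + 2122 = 4468 bp
Sorted largest to smallest: 4468, 4221, 2494, 788 bp.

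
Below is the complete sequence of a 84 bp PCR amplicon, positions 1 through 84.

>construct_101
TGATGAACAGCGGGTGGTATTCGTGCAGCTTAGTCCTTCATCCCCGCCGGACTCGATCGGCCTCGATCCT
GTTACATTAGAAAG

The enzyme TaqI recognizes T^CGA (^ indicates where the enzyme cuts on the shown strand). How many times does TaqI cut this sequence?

TCGA occurs starting at positions 53, 63.
TaqI cuts at 2 sites.

2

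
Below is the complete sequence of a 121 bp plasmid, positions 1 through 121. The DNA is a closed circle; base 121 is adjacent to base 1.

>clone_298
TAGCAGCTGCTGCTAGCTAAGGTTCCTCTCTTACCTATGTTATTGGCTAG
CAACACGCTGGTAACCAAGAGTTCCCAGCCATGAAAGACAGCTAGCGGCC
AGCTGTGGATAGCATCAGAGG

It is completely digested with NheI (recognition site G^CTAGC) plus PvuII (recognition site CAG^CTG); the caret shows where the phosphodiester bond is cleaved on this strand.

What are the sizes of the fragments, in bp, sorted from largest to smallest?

45, 34, 25, 11, 6 bp

NheI sites (GCTAGC) start at positions 12, 46, 91.
NheI cuts after the first base of each site, so after positions 12, 46, 91.
PvuII sites (CAGCTG) start at positions 4, 100.
PvuII cuts after base 3 of each site, so after positions 6, 102.
Combined cut positions: 6, 12, 46, 91, 102.
Circular molecule, 5 cuts → 5 fragments:
  7–12 → 6 bp
  13–46 → 34 bp
  47–91 → 45 bp
  92–102 → 11 bp
  103–121 then 1–6 → 19 + 6 = 25 bp
Sorted largest to smallest: 45, 34, 25, 11, 6 bp.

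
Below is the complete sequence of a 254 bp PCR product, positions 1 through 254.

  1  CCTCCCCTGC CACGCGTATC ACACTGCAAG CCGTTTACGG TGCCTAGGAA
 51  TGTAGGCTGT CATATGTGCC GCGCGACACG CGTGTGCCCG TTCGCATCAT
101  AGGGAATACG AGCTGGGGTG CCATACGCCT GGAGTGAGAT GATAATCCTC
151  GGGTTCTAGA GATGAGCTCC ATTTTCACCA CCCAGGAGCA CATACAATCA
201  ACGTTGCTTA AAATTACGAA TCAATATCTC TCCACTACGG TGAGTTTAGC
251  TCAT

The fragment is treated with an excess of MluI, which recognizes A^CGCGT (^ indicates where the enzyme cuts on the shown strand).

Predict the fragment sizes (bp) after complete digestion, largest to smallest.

MluI sites (ACGCGT) start at positions 12, 78.
MluI cuts after the first base of each site, so after positions 12, 78.
Linear molecule, 2 cuts → 3 fragments:
  1–12 → 12 bp
  13–78 → 66 bp
  79–254 → 176 bp
Sorted largest to smallest: 176, 66, 12 bp.

176, 66, 12 bp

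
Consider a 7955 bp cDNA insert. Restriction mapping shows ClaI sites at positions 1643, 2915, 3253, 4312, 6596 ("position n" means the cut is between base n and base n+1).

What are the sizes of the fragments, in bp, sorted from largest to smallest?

2284, 1643, 1359, 1272, 1059, 338 bp

Linear molecule, 5 cuts → 6 fragments:
  1643 − 0 = 1643 bp
  2915 − 1643 = 1272 bp
  3253 − 2915 = 338 bp
  4312 − 3253 = 1059 bp
  6596 − 4312 = 2284 bp
  7955 − 6596 = 1359 bp
Sorted largest to smallest: 2284, 1643, 1359, 1272, 1059, 338 bp.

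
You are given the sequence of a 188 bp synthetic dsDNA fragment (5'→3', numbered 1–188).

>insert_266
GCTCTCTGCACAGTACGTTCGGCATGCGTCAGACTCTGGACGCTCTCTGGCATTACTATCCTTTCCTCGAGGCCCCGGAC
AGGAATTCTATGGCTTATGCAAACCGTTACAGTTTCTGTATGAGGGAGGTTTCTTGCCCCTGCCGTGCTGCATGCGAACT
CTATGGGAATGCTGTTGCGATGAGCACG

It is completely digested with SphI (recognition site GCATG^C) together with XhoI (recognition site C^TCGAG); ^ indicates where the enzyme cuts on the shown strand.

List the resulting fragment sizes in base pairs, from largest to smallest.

SphI sites (GCATGC) start at positions 22, 150.
SphI cuts after base 5 of each site (before the last base), so after positions 26, 154.
The XhoI site (CTCGAG) starts at position 66.
XhoI cuts after the first base of each site, so after position 66.
Combined cut positions: 26, 66, 154.
Linear molecule, 3 cuts → 4 fragments:
  1–26 → 26 bp
  27–66 → 40 bp
  67–154 → 88 bp
  155–188 → 34 bp
Sorted largest to smallest: 88, 40, 34, 26 bp.

88, 40, 34, 26 bp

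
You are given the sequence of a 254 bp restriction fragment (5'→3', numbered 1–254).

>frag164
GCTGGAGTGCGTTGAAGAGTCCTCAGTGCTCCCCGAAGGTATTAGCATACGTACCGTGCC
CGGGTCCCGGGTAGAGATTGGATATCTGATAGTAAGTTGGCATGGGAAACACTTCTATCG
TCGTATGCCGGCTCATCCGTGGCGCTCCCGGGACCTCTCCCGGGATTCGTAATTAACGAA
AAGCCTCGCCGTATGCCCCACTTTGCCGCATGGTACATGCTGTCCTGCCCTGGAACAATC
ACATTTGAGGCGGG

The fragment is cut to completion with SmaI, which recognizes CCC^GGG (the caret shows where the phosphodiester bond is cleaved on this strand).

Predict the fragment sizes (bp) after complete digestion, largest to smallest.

SmaI sites (CCCGGG) start at positions 59, 66, 147, 159.
SmaI cuts after base 3 of each site, so after positions 61, 68, 149, 161.
Linear molecule, 4 cuts → 5 fragments:
  1–61 → 61 bp
  62–68 → 7 bp
  69–149 → 81 bp
  150–161 → 12 bp
  162–254 → 93 bp
Sorted largest to smallest: 93, 81, 61, 12, 7 bp.

93, 81, 61, 12, 7 bp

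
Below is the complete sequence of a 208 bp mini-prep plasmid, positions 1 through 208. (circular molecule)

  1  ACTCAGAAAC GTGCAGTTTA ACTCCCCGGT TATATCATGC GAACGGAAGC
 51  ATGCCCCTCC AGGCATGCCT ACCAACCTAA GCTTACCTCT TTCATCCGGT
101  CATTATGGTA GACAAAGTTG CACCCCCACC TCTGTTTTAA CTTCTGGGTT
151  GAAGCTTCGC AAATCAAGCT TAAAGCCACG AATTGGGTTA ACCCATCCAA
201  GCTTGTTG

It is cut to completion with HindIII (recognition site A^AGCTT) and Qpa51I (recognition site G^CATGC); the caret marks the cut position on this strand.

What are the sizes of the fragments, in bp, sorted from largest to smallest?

73, 58, 33, 16, 14, 14 bp

HindIII sites (AAGCTT) start at positions 79, 152, 166, 199.
HindIII cuts after the first base of each site, so after positions 79, 152, 166, 199.
Qpa51I sites (GCATGC) start at positions 49, 63.
Qpa51I cuts after the first base of each site, so after positions 49, 63.
Combined cut positions: 49, 63, 79, 152, 166, 199.
Circular molecule, 6 cuts → 6 fragments:
  50–63 → 14 bp
  64–79 → 16 bp
  80–152 → 73 bp
  153–166 → 14 bp
  167–199 → 33 bp
  200–208 then 1–49 → 9 + 49 = 58 bp
Sorted largest to smallest: 73, 58, 33, 16, 14, 14 bp.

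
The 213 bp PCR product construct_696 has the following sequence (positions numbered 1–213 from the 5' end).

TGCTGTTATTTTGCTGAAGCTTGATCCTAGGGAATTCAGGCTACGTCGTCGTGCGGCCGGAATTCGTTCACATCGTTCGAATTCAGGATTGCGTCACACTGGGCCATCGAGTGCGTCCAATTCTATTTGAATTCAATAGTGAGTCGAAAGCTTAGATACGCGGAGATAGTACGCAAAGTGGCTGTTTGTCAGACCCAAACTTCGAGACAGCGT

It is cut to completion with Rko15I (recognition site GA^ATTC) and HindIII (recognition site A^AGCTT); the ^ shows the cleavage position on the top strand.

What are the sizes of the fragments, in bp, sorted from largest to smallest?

65, 50, 28, 19, 18, 17, 16 bp

Rko15I sites (GAATTC) start at positions 32, 60, 79, 129.
Rko15I cuts after base 2 of each site, so after positions 33, 61, 80, 130.
HindIII sites (AAGCTT) start at positions 17, 148.
HindIII cuts after the first base of each site, so after positions 17, 148.
Combined cut positions: 17, 33, 61, 80, 130, 148.
Linear molecule, 6 cuts → 7 fragments:
  1–17 → 17 bp
  18–33 → 16 bp
  34–61 → 28 bp
  62–80 → 19 bp
  81–130 → 50 bp
  131–148 → 18 bp
  149–213 → 65 bp
Sorted largest to smallest: 65, 50, 28, 19, 18, 17, 16 bp.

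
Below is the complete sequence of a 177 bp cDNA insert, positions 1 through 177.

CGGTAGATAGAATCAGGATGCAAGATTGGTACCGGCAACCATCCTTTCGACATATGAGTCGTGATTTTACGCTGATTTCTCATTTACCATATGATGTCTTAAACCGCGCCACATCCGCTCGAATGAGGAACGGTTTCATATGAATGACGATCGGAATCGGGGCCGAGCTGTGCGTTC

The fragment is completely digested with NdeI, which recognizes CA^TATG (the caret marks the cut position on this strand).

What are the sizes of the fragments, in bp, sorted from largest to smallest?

NdeI sites (CATATG) start at positions 51, 88, 137.
NdeI cuts after base 2 of each site, so after positions 52, 89, 138.
Linear molecule, 3 cuts → 4 fragments:
  1–52 → 52 bp
  53–89 → 37 bp
  90–138 → 49 bp
  139–177 → 39 bp
Sorted largest to smallest: 52, 49, 39, 37 bp.

52, 49, 39, 37 bp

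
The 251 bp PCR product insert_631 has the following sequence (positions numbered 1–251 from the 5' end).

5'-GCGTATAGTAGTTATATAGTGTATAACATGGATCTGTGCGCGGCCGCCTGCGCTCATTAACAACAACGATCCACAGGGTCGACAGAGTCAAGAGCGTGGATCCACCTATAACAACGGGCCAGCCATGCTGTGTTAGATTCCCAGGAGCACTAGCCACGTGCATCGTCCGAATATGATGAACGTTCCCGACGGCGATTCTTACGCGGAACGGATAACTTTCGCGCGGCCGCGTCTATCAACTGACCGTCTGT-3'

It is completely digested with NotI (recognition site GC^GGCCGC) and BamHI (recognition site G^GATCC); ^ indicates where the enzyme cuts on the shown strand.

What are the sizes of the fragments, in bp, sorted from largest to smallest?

126, 57, 41, 27 bp

NotI sites (GCGGCCGC) start at positions 40, 223.
NotI cuts after base 2 of each site, so after positions 41, 224.
The BamHI site (GGATCC) starts at position 98.
BamHI cuts after the first base of each site, so after position 98.
Combined cut positions: 41, 98, 224.
Linear molecule, 3 cuts → 4 fragments:
  1–41 → 41 bp
  42–98 → 57 bp
  99–224 → 126 bp
  225–251 → 27 bp
Sorted largest to smallest: 126, 57, 41, 27 bp.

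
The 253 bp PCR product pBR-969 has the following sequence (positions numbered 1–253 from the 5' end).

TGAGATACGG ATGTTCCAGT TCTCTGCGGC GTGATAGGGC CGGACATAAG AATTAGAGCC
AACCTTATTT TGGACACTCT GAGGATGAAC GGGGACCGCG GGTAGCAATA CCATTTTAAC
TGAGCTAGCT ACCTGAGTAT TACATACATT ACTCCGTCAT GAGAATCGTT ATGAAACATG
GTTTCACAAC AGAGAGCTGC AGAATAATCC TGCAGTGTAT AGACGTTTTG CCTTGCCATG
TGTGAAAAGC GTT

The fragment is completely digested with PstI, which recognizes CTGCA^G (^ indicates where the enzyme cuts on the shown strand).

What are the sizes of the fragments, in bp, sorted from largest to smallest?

201, 39, 13 bp

PstI sites (CTGCAG) start at positions 197, 210.
PstI cuts after base 5 of each site (before the last base), so after positions 201, 214.
Linear molecule, 2 cuts → 3 fragments:
  1–201 → 201 bp
  202–214 → 13 bp
  215–253 → 39 bp
Sorted largest to smallest: 201, 39, 13 bp.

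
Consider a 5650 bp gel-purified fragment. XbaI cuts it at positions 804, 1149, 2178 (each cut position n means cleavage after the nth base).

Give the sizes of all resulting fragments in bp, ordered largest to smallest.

3472, 1029, 804, 345 bp

Linear molecule, 3 cuts → 4 fragments:
  804 − 0 = 804 bp
  1149 − 804 = 345 bp
  2178 − 1149 = 1029 bp
  5650 − 2178 = 3472 bp
Sorted largest to smallest: 3472, 1029, 804, 345 bp.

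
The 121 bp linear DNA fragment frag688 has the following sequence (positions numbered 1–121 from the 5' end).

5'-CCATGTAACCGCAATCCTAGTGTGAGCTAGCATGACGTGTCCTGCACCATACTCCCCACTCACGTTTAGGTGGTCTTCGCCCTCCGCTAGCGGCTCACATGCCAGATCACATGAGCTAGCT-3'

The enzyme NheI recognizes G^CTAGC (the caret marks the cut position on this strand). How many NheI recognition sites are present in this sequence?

3

GCTAGC occurs starting at positions 26, 86, 115.
NheI cuts at 3 sites.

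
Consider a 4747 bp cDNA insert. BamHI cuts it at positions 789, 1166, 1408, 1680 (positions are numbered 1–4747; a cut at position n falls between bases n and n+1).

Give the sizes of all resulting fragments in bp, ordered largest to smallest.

3067, 789, 377, 272, 242 bp

Linear molecule, 4 cuts → 5 fragments:
  789 − 0 = 789 bp
  1166 − 789 = 377 bp
  1408 − 1166 = 242 bp
  1680 − 1408 = 272 bp
  4747 − 1680 = 3067 bp
Sorted largest to smallest: 3067, 789, 377, 272, 242 bp.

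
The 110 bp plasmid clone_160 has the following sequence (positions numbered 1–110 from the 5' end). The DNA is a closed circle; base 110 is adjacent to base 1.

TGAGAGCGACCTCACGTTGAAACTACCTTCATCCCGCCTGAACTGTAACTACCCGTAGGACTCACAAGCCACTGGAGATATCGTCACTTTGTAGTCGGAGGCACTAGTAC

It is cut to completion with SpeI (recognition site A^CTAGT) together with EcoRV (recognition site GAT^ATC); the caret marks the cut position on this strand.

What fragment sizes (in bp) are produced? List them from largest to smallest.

The SpeI site (ACTAGT) starts at position 103.
SpeI cuts after the first base of each site, so after position 103.
The EcoRV site (GATATC) starts at position 77.
EcoRV cuts after base 3 of each site, so after position 79.
Combined cut positions: 79, 103.
Circular molecule, 2 cuts → 2 fragments:
  80–103 → 24 bp
  104–110 then 1–79 → 7 + 79 = 86 bp
Sorted largest to smallest: 86, 24 bp.

86, 24 bp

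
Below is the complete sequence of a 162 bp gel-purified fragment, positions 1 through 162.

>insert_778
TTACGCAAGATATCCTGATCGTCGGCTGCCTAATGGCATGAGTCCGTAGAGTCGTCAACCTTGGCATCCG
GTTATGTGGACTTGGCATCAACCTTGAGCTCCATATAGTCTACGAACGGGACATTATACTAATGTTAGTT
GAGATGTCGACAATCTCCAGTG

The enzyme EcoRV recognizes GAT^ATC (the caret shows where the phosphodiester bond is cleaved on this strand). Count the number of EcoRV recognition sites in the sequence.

GATATC occurs starting at position 9.
EcoRV cuts at 1 site.

1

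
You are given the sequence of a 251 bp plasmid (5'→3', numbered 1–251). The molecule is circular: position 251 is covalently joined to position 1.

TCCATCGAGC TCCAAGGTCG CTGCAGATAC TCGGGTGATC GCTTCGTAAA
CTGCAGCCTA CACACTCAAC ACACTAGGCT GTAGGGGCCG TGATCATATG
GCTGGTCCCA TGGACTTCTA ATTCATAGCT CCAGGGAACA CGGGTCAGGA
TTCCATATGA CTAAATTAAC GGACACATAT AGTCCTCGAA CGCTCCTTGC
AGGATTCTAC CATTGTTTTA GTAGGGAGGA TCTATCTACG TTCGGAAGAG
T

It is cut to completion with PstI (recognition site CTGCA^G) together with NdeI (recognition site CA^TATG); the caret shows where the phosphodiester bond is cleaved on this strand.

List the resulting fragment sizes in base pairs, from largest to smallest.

121, 59, 41, 30 bp

PstI sites (CTGCAG) start at positions 21, 51.
PstI cuts after base 5 of each site (before the last base), so after positions 25, 55.
NdeI sites (CATATG) start at positions 95, 154.
NdeI cuts after base 2 of each site, so after positions 96, 155.
Combined cut positions: 25, 55, 96, 155.
Circular molecule, 4 cuts → 4 fragments:
  26–55 → 30 bp
  56–96 → 41 bp
  97–155 → 59 bp
  156–251 then 1–25 → 96 + 25 = 121 bp
Sorted largest to smallest: 121, 59, 41, 30 bp.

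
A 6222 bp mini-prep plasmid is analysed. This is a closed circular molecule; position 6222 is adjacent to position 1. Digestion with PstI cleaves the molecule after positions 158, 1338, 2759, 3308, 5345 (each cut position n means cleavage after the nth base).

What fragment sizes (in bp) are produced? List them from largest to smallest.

2037, 1421, 1180, 1035, 549 bp

Circular molecule, 5 cuts → 5 fragments:
  1338 − 158 = 1180 bp
  2759 − 1338 = 1421 bp
  3308 − 2759 = 549 bp
  5345 − 3308 = 2037 bp
  wrap: 6222 − 5345 + 158 = 1035 bp
Sorted largest to smallest: 2037, 1421, 1180, 1035, 549 bp.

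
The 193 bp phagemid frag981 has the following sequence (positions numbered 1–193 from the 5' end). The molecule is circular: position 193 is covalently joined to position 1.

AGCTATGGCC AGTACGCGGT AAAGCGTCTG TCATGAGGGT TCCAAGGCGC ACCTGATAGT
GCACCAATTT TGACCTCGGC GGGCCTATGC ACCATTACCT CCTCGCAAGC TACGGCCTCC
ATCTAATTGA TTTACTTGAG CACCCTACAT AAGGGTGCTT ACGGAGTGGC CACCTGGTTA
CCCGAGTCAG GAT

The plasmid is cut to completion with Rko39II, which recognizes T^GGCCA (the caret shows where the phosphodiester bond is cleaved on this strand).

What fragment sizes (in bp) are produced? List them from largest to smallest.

Rko39II sites (TGGCCA) start at positions 6, 167.
Rko39II cuts after the first base of each site, so after positions 6, 167.
Circular molecule, 2 cuts → 2 fragments:
  7–167 → 161 bp
  168–193 then 1–6 → 26 + 6 = 32 bp
Sorted largest to smallest: 161, 32 bp.

161, 32 bp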